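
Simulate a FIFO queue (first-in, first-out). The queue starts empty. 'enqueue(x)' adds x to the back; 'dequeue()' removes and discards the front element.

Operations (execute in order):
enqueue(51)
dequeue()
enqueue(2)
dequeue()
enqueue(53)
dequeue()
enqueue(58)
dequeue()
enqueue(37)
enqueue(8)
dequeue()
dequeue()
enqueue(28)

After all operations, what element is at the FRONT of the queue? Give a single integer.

enqueue(51): queue = [51]
dequeue(): queue = []
enqueue(2): queue = [2]
dequeue(): queue = []
enqueue(53): queue = [53]
dequeue(): queue = []
enqueue(58): queue = [58]
dequeue(): queue = []
enqueue(37): queue = [37]
enqueue(8): queue = [37, 8]
dequeue(): queue = [8]
dequeue(): queue = []
enqueue(28): queue = [28]

Answer: 28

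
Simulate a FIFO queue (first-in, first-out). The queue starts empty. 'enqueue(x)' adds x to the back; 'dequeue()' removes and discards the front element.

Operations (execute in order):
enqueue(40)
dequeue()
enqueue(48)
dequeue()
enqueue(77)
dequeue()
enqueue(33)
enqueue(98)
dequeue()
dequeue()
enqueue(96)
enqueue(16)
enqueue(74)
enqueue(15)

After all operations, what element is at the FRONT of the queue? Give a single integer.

enqueue(40): queue = [40]
dequeue(): queue = []
enqueue(48): queue = [48]
dequeue(): queue = []
enqueue(77): queue = [77]
dequeue(): queue = []
enqueue(33): queue = [33]
enqueue(98): queue = [33, 98]
dequeue(): queue = [98]
dequeue(): queue = []
enqueue(96): queue = [96]
enqueue(16): queue = [96, 16]
enqueue(74): queue = [96, 16, 74]
enqueue(15): queue = [96, 16, 74, 15]

Answer: 96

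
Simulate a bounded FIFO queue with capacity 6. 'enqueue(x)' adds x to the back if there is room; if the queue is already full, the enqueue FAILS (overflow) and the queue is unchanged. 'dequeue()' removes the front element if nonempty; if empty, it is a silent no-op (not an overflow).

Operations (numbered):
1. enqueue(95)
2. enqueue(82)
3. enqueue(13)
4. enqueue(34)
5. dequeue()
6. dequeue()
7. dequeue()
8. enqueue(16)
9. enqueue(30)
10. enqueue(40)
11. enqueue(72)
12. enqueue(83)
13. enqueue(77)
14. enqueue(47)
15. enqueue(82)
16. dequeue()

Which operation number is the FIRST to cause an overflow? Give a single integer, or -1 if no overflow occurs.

Answer: 13

Derivation:
1. enqueue(95): size=1
2. enqueue(82): size=2
3. enqueue(13): size=3
4. enqueue(34): size=4
5. dequeue(): size=3
6. dequeue(): size=2
7. dequeue(): size=1
8. enqueue(16): size=2
9. enqueue(30): size=3
10. enqueue(40): size=4
11. enqueue(72): size=5
12. enqueue(83): size=6
13. enqueue(77): size=6=cap → OVERFLOW (fail)
14. enqueue(47): size=6=cap → OVERFLOW (fail)
15. enqueue(82): size=6=cap → OVERFLOW (fail)
16. dequeue(): size=5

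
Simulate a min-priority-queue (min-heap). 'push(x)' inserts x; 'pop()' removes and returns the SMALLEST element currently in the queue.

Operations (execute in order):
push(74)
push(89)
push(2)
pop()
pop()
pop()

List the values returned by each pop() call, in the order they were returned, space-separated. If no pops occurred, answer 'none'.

Answer: 2 74 89

Derivation:
push(74): heap contents = [74]
push(89): heap contents = [74, 89]
push(2): heap contents = [2, 74, 89]
pop() → 2: heap contents = [74, 89]
pop() → 74: heap contents = [89]
pop() → 89: heap contents = []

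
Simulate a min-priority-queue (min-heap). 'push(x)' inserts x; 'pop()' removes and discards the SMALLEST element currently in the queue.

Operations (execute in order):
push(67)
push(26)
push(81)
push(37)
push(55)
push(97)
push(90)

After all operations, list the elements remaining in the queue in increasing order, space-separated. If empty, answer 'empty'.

Answer: 26 37 55 67 81 90 97

Derivation:
push(67): heap contents = [67]
push(26): heap contents = [26, 67]
push(81): heap contents = [26, 67, 81]
push(37): heap contents = [26, 37, 67, 81]
push(55): heap contents = [26, 37, 55, 67, 81]
push(97): heap contents = [26, 37, 55, 67, 81, 97]
push(90): heap contents = [26, 37, 55, 67, 81, 90, 97]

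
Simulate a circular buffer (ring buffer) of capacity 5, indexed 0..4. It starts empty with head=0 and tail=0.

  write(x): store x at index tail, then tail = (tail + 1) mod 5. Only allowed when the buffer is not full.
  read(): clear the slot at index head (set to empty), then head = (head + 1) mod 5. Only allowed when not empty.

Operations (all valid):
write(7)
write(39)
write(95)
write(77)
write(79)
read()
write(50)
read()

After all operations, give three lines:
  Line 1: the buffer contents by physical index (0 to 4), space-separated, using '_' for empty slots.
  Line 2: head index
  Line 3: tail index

write(7): buf=[7 _ _ _ _], head=0, tail=1, size=1
write(39): buf=[7 39 _ _ _], head=0, tail=2, size=2
write(95): buf=[7 39 95 _ _], head=0, tail=3, size=3
write(77): buf=[7 39 95 77 _], head=0, tail=4, size=4
write(79): buf=[7 39 95 77 79], head=0, tail=0, size=5
read(): buf=[_ 39 95 77 79], head=1, tail=0, size=4
write(50): buf=[50 39 95 77 79], head=1, tail=1, size=5
read(): buf=[50 _ 95 77 79], head=2, tail=1, size=4

Answer: 50 _ 95 77 79
2
1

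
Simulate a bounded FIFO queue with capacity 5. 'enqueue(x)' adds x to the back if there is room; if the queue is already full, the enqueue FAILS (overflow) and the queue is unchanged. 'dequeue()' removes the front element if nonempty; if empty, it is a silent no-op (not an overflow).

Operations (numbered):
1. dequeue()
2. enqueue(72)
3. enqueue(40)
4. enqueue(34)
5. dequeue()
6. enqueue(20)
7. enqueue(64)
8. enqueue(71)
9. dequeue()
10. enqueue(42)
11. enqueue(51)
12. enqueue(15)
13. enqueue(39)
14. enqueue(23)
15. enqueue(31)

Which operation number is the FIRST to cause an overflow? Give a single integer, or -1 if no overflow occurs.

1. dequeue(): empty, no-op, size=0
2. enqueue(72): size=1
3. enqueue(40): size=2
4. enqueue(34): size=3
5. dequeue(): size=2
6. enqueue(20): size=3
7. enqueue(64): size=4
8. enqueue(71): size=5
9. dequeue(): size=4
10. enqueue(42): size=5
11. enqueue(51): size=5=cap → OVERFLOW (fail)
12. enqueue(15): size=5=cap → OVERFLOW (fail)
13. enqueue(39): size=5=cap → OVERFLOW (fail)
14. enqueue(23): size=5=cap → OVERFLOW (fail)
15. enqueue(31): size=5=cap → OVERFLOW (fail)

Answer: 11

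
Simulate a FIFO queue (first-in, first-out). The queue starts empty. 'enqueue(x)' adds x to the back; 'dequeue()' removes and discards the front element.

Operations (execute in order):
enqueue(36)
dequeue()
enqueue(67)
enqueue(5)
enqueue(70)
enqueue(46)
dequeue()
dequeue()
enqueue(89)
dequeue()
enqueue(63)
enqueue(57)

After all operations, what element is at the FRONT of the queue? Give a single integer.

enqueue(36): queue = [36]
dequeue(): queue = []
enqueue(67): queue = [67]
enqueue(5): queue = [67, 5]
enqueue(70): queue = [67, 5, 70]
enqueue(46): queue = [67, 5, 70, 46]
dequeue(): queue = [5, 70, 46]
dequeue(): queue = [70, 46]
enqueue(89): queue = [70, 46, 89]
dequeue(): queue = [46, 89]
enqueue(63): queue = [46, 89, 63]
enqueue(57): queue = [46, 89, 63, 57]

Answer: 46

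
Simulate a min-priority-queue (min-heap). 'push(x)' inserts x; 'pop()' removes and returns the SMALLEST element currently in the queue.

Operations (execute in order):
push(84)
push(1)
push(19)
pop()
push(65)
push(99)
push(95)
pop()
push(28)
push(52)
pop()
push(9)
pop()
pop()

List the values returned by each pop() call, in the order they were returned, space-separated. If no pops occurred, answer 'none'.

Answer: 1 19 28 9 52

Derivation:
push(84): heap contents = [84]
push(1): heap contents = [1, 84]
push(19): heap contents = [1, 19, 84]
pop() → 1: heap contents = [19, 84]
push(65): heap contents = [19, 65, 84]
push(99): heap contents = [19, 65, 84, 99]
push(95): heap contents = [19, 65, 84, 95, 99]
pop() → 19: heap contents = [65, 84, 95, 99]
push(28): heap contents = [28, 65, 84, 95, 99]
push(52): heap contents = [28, 52, 65, 84, 95, 99]
pop() → 28: heap contents = [52, 65, 84, 95, 99]
push(9): heap contents = [9, 52, 65, 84, 95, 99]
pop() → 9: heap contents = [52, 65, 84, 95, 99]
pop() → 52: heap contents = [65, 84, 95, 99]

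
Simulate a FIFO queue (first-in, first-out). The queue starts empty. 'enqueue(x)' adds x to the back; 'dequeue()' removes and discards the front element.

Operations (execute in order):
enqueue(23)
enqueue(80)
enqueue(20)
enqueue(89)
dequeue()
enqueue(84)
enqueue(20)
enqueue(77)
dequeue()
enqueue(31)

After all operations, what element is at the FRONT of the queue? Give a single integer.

enqueue(23): queue = [23]
enqueue(80): queue = [23, 80]
enqueue(20): queue = [23, 80, 20]
enqueue(89): queue = [23, 80, 20, 89]
dequeue(): queue = [80, 20, 89]
enqueue(84): queue = [80, 20, 89, 84]
enqueue(20): queue = [80, 20, 89, 84, 20]
enqueue(77): queue = [80, 20, 89, 84, 20, 77]
dequeue(): queue = [20, 89, 84, 20, 77]
enqueue(31): queue = [20, 89, 84, 20, 77, 31]

Answer: 20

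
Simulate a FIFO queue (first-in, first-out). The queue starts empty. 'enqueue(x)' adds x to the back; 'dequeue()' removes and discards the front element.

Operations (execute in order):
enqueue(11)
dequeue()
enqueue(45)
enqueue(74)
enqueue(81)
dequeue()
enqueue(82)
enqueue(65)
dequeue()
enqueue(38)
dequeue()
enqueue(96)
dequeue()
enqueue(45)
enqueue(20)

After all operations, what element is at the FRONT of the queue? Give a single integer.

enqueue(11): queue = [11]
dequeue(): queue = []
enqueue(45): queue = [45]
enqueue(74): queue = [45, 74]
enqueue(81): queue = [45, 74, 81]
dequeue(): queue = [74, 81]
enqueue(82): queue = [74, 81, 82]
enqueue(65): queue = [74, 81, 82, 65]
dequeue(): queue = [81, 82, 65]
enqueue(38): queue = [81, 82, 65, 38]
dequeue(): queue = [82, 65, 38]
enqueue(96): queue = [82, 65, 38, 96]
dequeue(): queue = [65, 38, 96]
enqueue(45): queue = [65, 38, 96, 45]
enqueue(20): queue = [65, 38, 96, 45, 20]

Answer: 65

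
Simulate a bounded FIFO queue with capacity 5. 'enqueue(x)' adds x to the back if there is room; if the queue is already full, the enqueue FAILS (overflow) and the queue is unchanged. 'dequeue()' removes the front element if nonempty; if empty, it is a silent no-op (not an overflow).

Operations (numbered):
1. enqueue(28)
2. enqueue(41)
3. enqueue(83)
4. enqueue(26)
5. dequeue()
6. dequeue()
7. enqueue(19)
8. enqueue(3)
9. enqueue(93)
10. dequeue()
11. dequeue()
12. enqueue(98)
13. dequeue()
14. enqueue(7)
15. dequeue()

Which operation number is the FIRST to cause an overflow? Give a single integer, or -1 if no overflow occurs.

Answer: -1

Derivation:
1. enqueue(28): size=1
2. enqueue(41): size=2
3. enqueue(83): size=3
4. enqueue(26): size=4
5. dequeue(): size=3
6. dequeue(): size=2
7. enqueue(19): size=3
8. enqueue(3): size=4
9. enqueue(93): size=5
10. dequeue(): size=4
11. dequeue(): size=3
12. enqueue(98): size=4
13. dequeue(): size=3
14. enqueue(7): size=4
15. dequeue(): size=3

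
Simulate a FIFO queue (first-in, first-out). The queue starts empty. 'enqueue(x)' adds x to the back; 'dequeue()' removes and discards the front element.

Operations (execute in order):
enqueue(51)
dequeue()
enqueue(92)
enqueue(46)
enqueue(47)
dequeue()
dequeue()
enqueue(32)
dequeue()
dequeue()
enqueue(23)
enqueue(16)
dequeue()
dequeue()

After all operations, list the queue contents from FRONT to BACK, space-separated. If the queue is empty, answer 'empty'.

Answer: empty

Derivation:
enqueue(51): [51]
dequeue(): []
enqueue(92): [92]
enqueue(46): [92, 46]
enqueue(47): [92, 46, 47]
dequeue(): [46, 47]
dequeue(): [47]
enqueue(32): [47, 32]
dequeue(): [32]
dequeue(): []
enqueue(23): [23]
enqueue(16): [23, 16]
dequeue(): [16]
dequeue(): []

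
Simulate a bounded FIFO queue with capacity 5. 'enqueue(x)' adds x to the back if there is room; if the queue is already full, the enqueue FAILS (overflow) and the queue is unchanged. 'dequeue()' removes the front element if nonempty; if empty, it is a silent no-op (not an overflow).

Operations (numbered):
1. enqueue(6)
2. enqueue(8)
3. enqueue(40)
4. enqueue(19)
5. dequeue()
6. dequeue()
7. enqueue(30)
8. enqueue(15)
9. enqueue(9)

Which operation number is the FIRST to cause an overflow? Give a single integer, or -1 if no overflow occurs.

Answer: -1

Derivation:
1. enqueue(6): size=1
2. enqueue(8): size=2
3. enqueue(40): size=3
4. enqueue(19): size=4
5. dequeue(): size=3
6. dequeue(): size=2
7. enqueue(30): size=3
8. enqueue(15): size=4
9. enqueue(9): size=5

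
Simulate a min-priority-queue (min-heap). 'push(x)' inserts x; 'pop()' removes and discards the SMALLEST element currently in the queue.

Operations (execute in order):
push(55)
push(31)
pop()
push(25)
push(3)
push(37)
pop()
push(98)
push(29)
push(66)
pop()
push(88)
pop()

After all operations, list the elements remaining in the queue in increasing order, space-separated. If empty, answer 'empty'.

Answer: 37 55 66 88 98

Derivation:
push(55): heap contents = [55]
push(31): heap contents = [31, 55]
pop() → 31: heap contents = [55]
push(25): heap contents = [25, 55]
push(3): heap contents = [3, 25, 55]
push(37): heap contents = [3, 25, 37, 55]
pop() → 3: heap contents = [25, 37, 55]
push(98): heap contents = [25, 37, 55, 98]
push(29): heap contents = [25, 29, 37, 55, 98]
push(66): heap contents = [25, 29, 37, 55, 66, 98]
pop() → 25: heap contents = [29, 37, 55, 66, 98]
push(88): heap contents = [29, 37, 55, 66, 88, 98]
pop() → 29: heap contents = [37, 55, 66, 88, 98]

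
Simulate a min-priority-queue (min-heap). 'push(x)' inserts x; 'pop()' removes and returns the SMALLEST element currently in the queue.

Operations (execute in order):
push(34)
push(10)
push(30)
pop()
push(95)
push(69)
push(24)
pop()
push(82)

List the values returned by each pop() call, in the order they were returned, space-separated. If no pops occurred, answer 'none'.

Answer: 10 24

Derivation:
push(34): heap contents = [34]
push(10): heap contents = [10, 34]
push(30): heap contents = [10, 30, 34]
pop() → 10: heap contents = [30, 34]
push(95): heap contents = [30, 34, 95]
push(69): heap contents = [30, 34, 69, 95]
push(24): heap contents = [24, 30, 34, 69, 95]
pop() → 24: heap contents = [30, 34, 69, 95]
push(82): heap contents = [30, 34, 69, 82, 95]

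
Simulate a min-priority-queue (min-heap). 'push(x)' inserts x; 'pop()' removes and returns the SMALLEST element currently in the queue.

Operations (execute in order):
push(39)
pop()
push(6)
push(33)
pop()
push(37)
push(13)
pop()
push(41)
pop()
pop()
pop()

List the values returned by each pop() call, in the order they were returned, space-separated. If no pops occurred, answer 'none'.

Answer: 39 6 13 33 37 41

Derivation:
push(39): heap contents = [39]
pop() → 39: heap contents = []
push(6): heap contents = [6]
push(33): heap contents = [6, 33]
pop() → 6: heap contents = [33]
push(37): heap contents = [33, 37]
push(13): heap contents = [13, 33, 37]
pop() → 13: heap contents = [33, 37]
push(41): heap contents = [33, 37, 41]
pop() → 33: heap contents = [37, 41]
pop() → 37: heap contents = [41]
pop() → 41: heap contents = []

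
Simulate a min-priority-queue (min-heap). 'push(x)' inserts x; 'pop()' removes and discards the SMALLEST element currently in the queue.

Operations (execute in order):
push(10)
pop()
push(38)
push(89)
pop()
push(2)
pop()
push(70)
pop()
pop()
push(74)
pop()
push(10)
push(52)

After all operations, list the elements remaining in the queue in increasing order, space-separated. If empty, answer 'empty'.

push(10): heap contents = [10]
pop() → 10: heap contents = []
push(38): heap contents = [38]
push(89): heap contents = [38, 89]
pop() → 38: heap contents = [89]
push(2): heap contents = [2, 89]
pop() → 2: heap contents = [89]
push(70): heap contents = [70, 89]
pop() → 70: heap contents = [89]
pop() → 89: heap contents = []
push(74): heap contents = [74]
pop() → 74: heap contents = []
push(10): heap contents = [10]
push(52): heap contents = [10, 52]

Answer: 10 52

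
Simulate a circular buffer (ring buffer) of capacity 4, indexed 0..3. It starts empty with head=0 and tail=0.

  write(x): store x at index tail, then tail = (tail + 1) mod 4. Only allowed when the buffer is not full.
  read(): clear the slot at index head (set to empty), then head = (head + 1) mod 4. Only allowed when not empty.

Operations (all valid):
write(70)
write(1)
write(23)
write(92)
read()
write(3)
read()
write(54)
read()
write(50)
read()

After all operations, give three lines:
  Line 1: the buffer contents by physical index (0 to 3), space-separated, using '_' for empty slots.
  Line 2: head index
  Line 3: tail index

write(70): buf=[70 _ _ _], head=0, tail=1, size=1
write(1): buf=[70 1 _ _], head=0, tail=2, size=2
write(23): buf=[70 1 23 _], head=0, tail=3, size=3
write(92): buf=[70 1 23 92], head=0, tail=0, size=4
read(): buf=[_ 1 23 92], head=1, tail=0, size=3
write(3): buf=[3 1 23 92], head=1, tail=1, size=4
read(): buf=[3 _ 23 92], head=2, tail=1, size=3
write(54): buf=[3 54 23 92], head=2, tail=2, size=4
read(): buf=[3 54 _ 92], head=3, tail=2, size=3
write(50): buf=[3 54 50 92], head=3, tail=3, size=4
read(): buf=[3 54 50 _], head=0, tail=3, size=3

Answer: 3 54 50 _
0
3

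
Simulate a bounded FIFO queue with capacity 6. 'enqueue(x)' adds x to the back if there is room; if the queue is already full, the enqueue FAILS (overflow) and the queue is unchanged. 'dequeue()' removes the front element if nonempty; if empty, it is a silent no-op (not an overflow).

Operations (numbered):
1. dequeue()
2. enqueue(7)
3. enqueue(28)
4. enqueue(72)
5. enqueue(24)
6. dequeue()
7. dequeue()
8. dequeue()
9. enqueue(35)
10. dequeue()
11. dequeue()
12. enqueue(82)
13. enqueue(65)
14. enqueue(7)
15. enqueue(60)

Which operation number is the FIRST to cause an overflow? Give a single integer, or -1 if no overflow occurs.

Answer: -1

Derivation:
1. dequeue(): empty, no-op, size=0
2. enqueue(7): size=1
3. enqueue(28): size=2
4. enqueue(72): size=3
5. enqueue(24): size=4
6. dequeue(): size=3
7. dequeue(): size=2
8. dequeue(): size=1
9. enqueue(35): size=2
10. dequeue(): size=1
11. dequeue(): size=0
12. enqueue(82): size=1
13. enqueue(65): size=2
14. enqueue(7): size=3
15. enqueue(60): size=4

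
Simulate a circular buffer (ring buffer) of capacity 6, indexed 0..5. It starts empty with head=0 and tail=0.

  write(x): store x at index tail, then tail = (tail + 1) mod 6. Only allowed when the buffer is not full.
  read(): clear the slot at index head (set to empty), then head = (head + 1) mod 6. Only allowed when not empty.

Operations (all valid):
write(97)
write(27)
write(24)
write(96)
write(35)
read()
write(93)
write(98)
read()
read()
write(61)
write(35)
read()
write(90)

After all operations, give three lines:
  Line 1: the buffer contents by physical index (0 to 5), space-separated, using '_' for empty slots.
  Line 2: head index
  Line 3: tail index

Answer: 98 61 35 90 35 93
4
4

Derivation:
write(97): buf=[97 _ _ _ _ _], head=0, tail=1, size=1
write(27): buf=[97 27 _ _ _ _], head=0, tail=2, size=2
write(24): buf=[97 27 24 _ _ _], head=0, tail=3, size=3
write(96): buf=[97 27 24 96 _ _], head=0, tail=4, size=4
write(35): buf=[97 27 24 96 35 _], head=0, tail=5, size=5
read(): buf=[_ 27 24 96 35 _], head=1, tail=5, size=4
write(93): buf=[_ 27 24 96 35 93], head=1, tail=0, size=5
write(98): buf=[98 27 24 96 35 93], head=1, tail=1, size=6
read(): buf=[98 _ 24 96 35 93], head=2, tail=1, size=5
read(): buf=[98 _ _ 96 35 93], head=3, tail=1, size=4
write(61): buf=[98 61 _ 96 35 93], head=3, tail=2, size=5
write(35): buf=[98 61 35 96 35 93], head=3, tail=3, size=6
read(): buf=[98 61 35 _ 35 93], head=4, tail=3, size=5
write(90): buf=[98 61 35 90 35 93], head=4, tail=4, size=6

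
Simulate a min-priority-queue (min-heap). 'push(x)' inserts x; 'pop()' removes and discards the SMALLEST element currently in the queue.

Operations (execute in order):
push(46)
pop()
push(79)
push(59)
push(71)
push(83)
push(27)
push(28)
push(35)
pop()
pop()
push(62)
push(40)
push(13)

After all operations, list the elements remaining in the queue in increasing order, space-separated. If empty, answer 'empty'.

Answer: 13 35 40 59 62 71 79 83

Derivation:
push(46): heap contents = [46]
pop() → 46: heap contents = []
push(79): heap contents = [79]
push(59): heap contents = [59, 79]
push(71): heap contents = [59, 71, 79]
push(83): heap contents = [59, 71, 79, 83]
push(27): heap contents = [27, 59, 71, 79, 83]
push(28): heap contents = [27, 28, 59, 71, 79, 83]
push(35): heap contents = [27, 28, 35, 59, 71, 79, 83]
pop() → 27: heap contents = [28, 35, 59, 71, 79, 83]
pop() → 28: heap contents = [35, 59, 71, 79, 83]
push(62): heap contents = [35, 59, 62, 71, 79, 83]
push(40): heap contents = [35, 40, 59, 62, 71, 79, 83]
push(13): heap contents = [13, 35, 40, 59, 62, 71, 79, 83]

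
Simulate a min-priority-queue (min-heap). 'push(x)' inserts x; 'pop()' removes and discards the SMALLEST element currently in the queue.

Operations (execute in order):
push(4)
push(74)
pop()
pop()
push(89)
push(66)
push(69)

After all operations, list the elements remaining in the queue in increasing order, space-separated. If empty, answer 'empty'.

Answer: 66 69 89

Derivation:
push(4): heap contents = [4]
push(74): heap contents = [4, 74]
pop() → 4: heap contents = [74]
pop() → 74: heap contents = []
push(89): heap contents = [89]
push(66): heap contents = [66, 89]
push(69): heap contents = [66, 69, 89]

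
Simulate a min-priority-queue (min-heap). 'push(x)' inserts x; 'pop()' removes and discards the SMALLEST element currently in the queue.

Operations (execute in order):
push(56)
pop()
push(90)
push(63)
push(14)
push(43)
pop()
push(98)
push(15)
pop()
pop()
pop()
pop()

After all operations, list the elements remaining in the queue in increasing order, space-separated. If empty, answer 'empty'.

push(56): heap contents = [56]
pop() → 56: heap contents = []
push(90): heap contents = [90]
push(63): heap contents = [63, 90]
push(14): heap contents = [14, 63, 90]
push(43): heap contents = [14, 43, 63, 90]
pop() → 14: heap contents = [43, 63, 90]
push(98): heap contents = [43, 63, 90, 98]
push(15): heap contents = [15, 43, 63, 90, 98]
pop() → 15: heap contents = [43, 63, 90, 98]
pop() → 43: heap contents = [63, 90, 98]
pop() → 63: heap contents = [90, 98]
pop() → 90: heap contents = [98]

Answer: 98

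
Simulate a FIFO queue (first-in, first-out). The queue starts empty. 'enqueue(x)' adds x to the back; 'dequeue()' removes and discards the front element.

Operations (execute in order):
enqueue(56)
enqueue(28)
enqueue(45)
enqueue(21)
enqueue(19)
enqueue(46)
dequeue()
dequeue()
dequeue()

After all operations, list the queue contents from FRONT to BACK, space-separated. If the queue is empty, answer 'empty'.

enqueue(56): [56]
enqueue(28): [56, 28]
enqueue(45): [56, 28, 45]
enqueue(21): [56, 28, 45, 21]
enqueue(19): [56, 28, 45, 21, 19]
enqueue(46): [56, 28, 45, 21, 19, 46]
dequeue(): [28, 45, 21, 19, 46]
dequeue(): [45, 21, 19, 46]
dequeue(): [21, 19, 46]

Answer: 21 19 46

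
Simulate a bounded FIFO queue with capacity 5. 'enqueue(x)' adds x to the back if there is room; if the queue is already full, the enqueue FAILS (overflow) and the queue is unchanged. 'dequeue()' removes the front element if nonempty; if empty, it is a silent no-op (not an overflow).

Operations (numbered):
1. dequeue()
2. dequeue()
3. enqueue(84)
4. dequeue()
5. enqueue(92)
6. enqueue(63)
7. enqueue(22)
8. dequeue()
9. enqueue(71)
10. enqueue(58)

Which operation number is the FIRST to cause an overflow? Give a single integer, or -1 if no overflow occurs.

1. dequeue(): empty, no-op, size=0
2. dequeue(): empty, no-op, size=0
3. enqueue(84): size=1
4. dequeue(): size=0
5. enqueue(92): size=1
6. enqueue(63): size=2
7. enqueue(22): size=3
8. dequeue(): size=2
9. enqueue(71): size=3
10. enqueue(58): size=4

Answer: -1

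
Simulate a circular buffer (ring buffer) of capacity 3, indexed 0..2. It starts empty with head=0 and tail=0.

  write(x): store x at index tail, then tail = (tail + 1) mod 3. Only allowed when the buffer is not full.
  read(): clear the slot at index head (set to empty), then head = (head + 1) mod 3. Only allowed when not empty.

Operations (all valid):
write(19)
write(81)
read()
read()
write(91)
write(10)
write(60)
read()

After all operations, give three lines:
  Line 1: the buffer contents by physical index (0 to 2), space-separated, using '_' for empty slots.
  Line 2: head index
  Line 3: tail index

Answer: 10 60 _
0
2

Derivation:
write(19): buf=[19 _ _], head=0, tail=1, size=1
write(81): buf=[19 81 _], head=0, tail=2, size=2
read(): buf=[_ 81 _], head=1, tail=2, size=1
read(): buf=[_ _ _], head=2, tail=2, size=0
write(91): buf=[_ _ 91], head=2, tail=0, size=1
write(10): buf=[10 _ 91], head=2, tail=1, size=2
write(60): buf=[10 60 91], head=2, tail=2, size=3
read(): buf=[10 60 _], head=0, tail=2, size=2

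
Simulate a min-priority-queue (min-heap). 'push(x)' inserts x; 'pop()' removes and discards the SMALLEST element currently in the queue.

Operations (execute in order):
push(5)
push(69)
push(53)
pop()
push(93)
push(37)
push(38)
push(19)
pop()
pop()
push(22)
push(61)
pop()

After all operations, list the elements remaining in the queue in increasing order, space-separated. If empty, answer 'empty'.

push(5): heap contents = [5]
push(69): heap contents = [5, 69]
push(53): heap contents = [5, 53, 69]
pop() → 5: heap contents = [53, 69]
push(93): heap contents = [53, 69, 93]
push(37): heap contents = [37, 53, 69, 93]
push(38): heap contents = [37, 38, 53, 69, 93]
push(19): heap contents = [19, 37, 38, 53, 69, 93]
pop() → 19: heap contents = [37, 38, 53, 69, 93]
pop() → 37: heap contents = [38, 53, 69, 93]
push(22): heap contents = [22, 38, 53, 69, 93]
push(61): heap contents = [22, 38, 53, 61, 69, 93]
pop() → 22: heap contents = [38, 53, 61, 69, 93]

Answer: 38 53 61 69 93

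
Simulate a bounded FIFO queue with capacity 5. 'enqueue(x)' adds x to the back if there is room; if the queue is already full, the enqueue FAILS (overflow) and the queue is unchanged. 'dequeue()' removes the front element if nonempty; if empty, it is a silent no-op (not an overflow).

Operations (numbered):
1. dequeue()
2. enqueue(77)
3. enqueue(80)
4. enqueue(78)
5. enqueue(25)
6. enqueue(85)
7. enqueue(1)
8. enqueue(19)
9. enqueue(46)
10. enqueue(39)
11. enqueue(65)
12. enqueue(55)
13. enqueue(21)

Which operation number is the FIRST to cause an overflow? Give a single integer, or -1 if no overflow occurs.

1. dequeue(): empty, no-op, size=0
2. enqueue(77): size=1
3. enqueue(80): size=2
4. enqueue(78): size=3
5. enqueue(25): size=4
6. enqueue(85): size=5
7. enqueue(1): size=5=cap → OVERFLOW (fail)
8. enqueue(19): size=5=cap → OVERFLOW (fail)
9. enqueue(46): size=5=cap → OVERFLOW (fail)
10. enqueue(39): size=5=cap → OVERFLOW (fail)
11. enqueue(65): size=5=cap → OVERFLOW (fail)
12. enqueue(55): size=5=cap → OVERFLOW (fail)
13. enqueue(21): size=5=cap → OVERFLOW (fail)

Answer: 7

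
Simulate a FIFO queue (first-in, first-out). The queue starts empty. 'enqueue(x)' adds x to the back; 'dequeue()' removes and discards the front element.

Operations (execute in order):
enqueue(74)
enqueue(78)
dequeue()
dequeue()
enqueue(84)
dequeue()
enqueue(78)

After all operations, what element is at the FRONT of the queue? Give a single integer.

Answer: 78

Derivation:
enqueue(74): queue = [74]
enqueue(78): queue = [74, 78]
dequeue(): queue = [78]
dequeue(): queue = []
enqueue(84): queue = [84]
dequeue(): queue = []
enqueue(78): queue = [78]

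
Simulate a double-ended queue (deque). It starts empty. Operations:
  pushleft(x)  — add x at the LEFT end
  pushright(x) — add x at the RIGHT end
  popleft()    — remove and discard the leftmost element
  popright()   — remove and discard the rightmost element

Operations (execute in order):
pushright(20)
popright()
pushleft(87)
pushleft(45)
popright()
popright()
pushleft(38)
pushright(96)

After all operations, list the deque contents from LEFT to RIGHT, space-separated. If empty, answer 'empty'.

Answer: 38 96

Derivation:
pushright(20): [20]
popright(): []
pushleft(87): [87]
pushleft(45): [45, 87]
popright(): [45]
popright(): []
pushleft(38): [38]
pushright(96): [38, 96]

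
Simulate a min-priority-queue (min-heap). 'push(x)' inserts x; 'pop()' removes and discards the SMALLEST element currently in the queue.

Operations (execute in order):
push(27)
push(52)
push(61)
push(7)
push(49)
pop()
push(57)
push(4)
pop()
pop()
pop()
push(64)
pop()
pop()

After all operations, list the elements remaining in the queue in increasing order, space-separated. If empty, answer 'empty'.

Answer: 61 64

Derivation:
push(27): heap contents = [27]
push(52): heap contents = [27, 52]
push(61): heap contents = [27, 52, 61]
push(7): heap contents = [7, 27, 52, 61]
push(49): heap contents = [7, 27, 49, 52, 61]
pop() → 7: heap contents = [27, 49, 52, 61]
push(57): heap contents = [27, 49, 52, 57, 61]
push(4): heap contents = [4, 27, 49, 52, 57, 61]
pop() → 4: heap contents = [27, 49, 52, 57, 61]
pop() → 27: heap contents = [49, 52, 57, 61]
pop() → 49: heap contents = [52, 57, 61]
push(64): heap contents = [52, 57, 61, 64]
pop() → 52: heap contents = [57, 61, 64]
pop() → 57: heap contents = [61, 64]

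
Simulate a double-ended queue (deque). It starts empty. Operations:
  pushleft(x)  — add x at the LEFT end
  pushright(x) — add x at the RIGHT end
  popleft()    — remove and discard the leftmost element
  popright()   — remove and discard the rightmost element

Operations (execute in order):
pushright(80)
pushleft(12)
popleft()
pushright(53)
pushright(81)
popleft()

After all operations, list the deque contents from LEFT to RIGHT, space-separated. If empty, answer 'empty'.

Answer: 53 81

Derivation:
pushright(80): [80]
pushleft(12): [12, 80]
popleft(): [80]
pushright(53): [80, 53]
pushright(81): [80, 53, 81]
popleft(): [53, 81]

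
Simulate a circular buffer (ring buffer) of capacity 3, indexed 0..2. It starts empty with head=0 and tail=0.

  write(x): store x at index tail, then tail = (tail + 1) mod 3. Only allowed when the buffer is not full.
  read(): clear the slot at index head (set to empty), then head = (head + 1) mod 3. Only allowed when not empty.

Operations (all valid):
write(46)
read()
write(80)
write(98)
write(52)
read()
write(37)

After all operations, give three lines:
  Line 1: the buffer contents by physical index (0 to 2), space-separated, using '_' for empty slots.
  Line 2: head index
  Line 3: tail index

Answer: 52 37 98
2
2

Derivation:
write(46): buf=[46 _ _], head=0, tail=1, size=1
read(): buf=[_ _ _], head=1, tail=1, size=0
write(80): buf=[_ 80 _], head=1, tail=2, size=1
write(98): buf=[_ 80 98], head=1, tail=0, size=2
write(52): buf=[52 80 98], head=1, tail=1, size=3
read(): buf=[52 _ 98], head=2, tail=1, size=2
write(37): buf=[52 37 98], head=2, tail=2, size=3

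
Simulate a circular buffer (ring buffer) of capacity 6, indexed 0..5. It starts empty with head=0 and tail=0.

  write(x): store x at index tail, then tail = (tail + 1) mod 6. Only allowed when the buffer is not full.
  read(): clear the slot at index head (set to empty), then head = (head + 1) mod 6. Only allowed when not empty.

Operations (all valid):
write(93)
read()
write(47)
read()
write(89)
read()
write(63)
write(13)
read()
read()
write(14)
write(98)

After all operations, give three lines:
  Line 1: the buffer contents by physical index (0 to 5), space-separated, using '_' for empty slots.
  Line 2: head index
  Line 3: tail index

write(93): buf=[93 _ _ _ _ _], head=0, tail=1, size=1
read(): buf=[_ _ _ _ _ _], head=1, tail=1, size=0
write(47): buf=[_ 47 _ _ _ _], head=1, tail=2, size=1
read(): buf=[_ _ _ _ _ _], head=2, tail=2, size=0
write(89): buf=[_ _ 89 _ _ _], head=2, tail=3, size=1
read(): buf=[_ _ _ _ _ _], head=3, tail=3, size=0
write(63): buf=[_ _ _ 63 _ _], head=3, tail=4, size=1
write(13): buf=[_ _ _ 63 13 _], head=3, tail=5, size=2
read(): buf=[_ _ _ _ 13 _], head=4, tail=5, size=1
read(): buf=[_ _ _ _ _ _], head=5, tail=5, size=0
write(14): buf=[_ _ _ _ _ 14], head=5, tail=0, size=1
write(98): buf=[98 _ _ _ _ 14], head=5, tail=1, size=2

Answer: 98 _ _ _ _ 14
5
1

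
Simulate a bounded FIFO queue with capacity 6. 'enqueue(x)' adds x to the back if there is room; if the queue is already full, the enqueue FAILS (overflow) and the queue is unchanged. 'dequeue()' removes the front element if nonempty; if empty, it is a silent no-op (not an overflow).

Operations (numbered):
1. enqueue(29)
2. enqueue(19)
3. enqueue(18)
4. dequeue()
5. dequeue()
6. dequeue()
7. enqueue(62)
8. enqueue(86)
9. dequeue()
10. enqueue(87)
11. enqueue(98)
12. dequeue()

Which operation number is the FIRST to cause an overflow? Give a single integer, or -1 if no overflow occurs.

1. enqueue(29): size=1
2. enqueue(19): size=2
3. enqueue(18): size=3
4. dequeue(): size=2
5. dequeue(): size=1
6. dequeue(): size=0
7. enqueue(62): size=1
8. enqueue(86): size=2
9. dequeue(): size=1
10. enqueue(87): size=2
11. enqueue(98): size=3
12. dequeue(): size=2

Answer: -1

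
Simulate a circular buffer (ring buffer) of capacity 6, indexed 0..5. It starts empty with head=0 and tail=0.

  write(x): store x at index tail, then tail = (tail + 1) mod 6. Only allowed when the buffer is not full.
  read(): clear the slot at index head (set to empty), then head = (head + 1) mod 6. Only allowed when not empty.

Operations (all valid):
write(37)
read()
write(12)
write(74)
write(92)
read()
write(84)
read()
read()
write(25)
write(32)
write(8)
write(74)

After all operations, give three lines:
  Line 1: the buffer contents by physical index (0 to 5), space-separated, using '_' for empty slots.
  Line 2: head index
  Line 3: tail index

Answer: 32 8 74 _ 84 25
4
3

Derivation:
write(37): buf=[37 _ _ _ _ _], head=0, tail=1, size=1
read(): buf=[_ _ _ _ _ _], head=1, tail=1, size=0
write(12): buf=[_ 12 _ _ _ _], head=1, tail=2, size=1
write(74): buf=[_ 12 74 _ _ _], head=1, tail=3, size=2
write(92): buf=[_ 12 74 92 _ _], head=1, tail=4, size=3
read(): buf=[_ _ 74 92 _ _], head=2, tail=4, size=2
write(84): buf=[_ _ 74 92 84 _], head=2, tail=5, size=3
read(): buf=[_ _ _ 92 84 _], head=3, tail=5, size=2
read(): buf=[_ _ _ _ 84 _], head=4, tail=5, size=1
write(25): buf=[_ _ _ _ 84 25], head=4, tail=0, size=2
write(32): buf=[32 _ _ _ 84 25], head=4, tail=1, size=3
write(8): buf=[32 8 _ _ 84 25], head=4, tail=2, size=4
write(74): buf=[32 8 74 _ 84 25], head=4, tail=3, size=5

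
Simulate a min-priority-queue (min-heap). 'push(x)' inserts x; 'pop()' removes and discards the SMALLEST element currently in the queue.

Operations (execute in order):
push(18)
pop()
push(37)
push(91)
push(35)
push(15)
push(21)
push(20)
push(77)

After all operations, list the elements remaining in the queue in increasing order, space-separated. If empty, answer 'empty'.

Answer: 15 20 21 35 37 77 91

Derivation:
push(18): heap contents = [18]
pop() → 18: heap contents = []
push(37): heap contents = [37]
push(91): heap contents = [37, 91]
push(35): heap contents = [35, 37, 91]
push(15): heap contents = [15, 35, 37, 91]
push(21): heap contents = [15, 21, 35, 37, 91]
push(20): heap contents = [15, 20, 21, 35, 37, 91]
push(77): heap contents = [15, 20, 21, 35, 37, 77, 91]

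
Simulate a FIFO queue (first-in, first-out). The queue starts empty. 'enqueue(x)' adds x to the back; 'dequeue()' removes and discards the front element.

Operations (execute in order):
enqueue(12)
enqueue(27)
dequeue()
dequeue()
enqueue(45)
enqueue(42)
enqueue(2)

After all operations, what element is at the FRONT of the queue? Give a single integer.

Answer: 45

Derivation:
enqueue(12): queue = [12]
enqueue(27): queue = [12, 27]
dequeue(): queue = [27]
dequeue(): queue = []
enqueue(45): queue = [45]
enqueue(42): queue = [45, 42]
enqueue(2): queue = [45, 42, 2]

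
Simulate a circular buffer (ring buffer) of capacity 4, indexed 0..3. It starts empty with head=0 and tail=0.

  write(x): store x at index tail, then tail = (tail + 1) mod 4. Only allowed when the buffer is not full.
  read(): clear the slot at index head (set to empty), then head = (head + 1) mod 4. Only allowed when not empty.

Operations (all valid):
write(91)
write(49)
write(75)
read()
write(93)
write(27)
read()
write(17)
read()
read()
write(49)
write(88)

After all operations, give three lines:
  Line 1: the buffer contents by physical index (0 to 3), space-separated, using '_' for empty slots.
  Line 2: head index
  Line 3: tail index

write(91): buf=[91 _ _ _], head=0, tail=1, size=1
write(49): buf=[91 49 _ _], head=0, tail=2, size=2
write(75): buf=[91 49 75 _], head=0, tail=3, size=3
read(): buf=[_ 49 75 _], head=1, tail=3, size=2
write(93): buf=[_ 49 75 93], head=1, tail=0, size=3
write(27): buf=[27 49 75 93], head=1, tail=1, size=4
read(): buf=[27 _ 75 93], head=2, tail=1, size=3
write(17): buf=[27 17 75 93], head=2, tail=2, size=4
read(): buf=[27 17 _ 93], head=3, tail=2, size=3
read(): buf=[27 17 _ _], head=0, tail=2, size=2
write(49): buf=[27 17 49 _], head=0, tail=3, size=3
write(88): buf=[27 17 49 88], head=0, tail=0, size=4

Answer: 27 17 49 88
0
0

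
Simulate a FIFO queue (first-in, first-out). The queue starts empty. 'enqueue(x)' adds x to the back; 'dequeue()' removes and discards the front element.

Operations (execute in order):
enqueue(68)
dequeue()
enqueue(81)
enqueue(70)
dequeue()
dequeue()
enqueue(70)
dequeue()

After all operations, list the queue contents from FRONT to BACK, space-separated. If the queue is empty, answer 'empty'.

enqueue(68): [68]
dequeue(): []
enqueue(81): [81]
enqueue(70): [81, 70]
dequeue(): [70]
dequeue(): []
enqueue(70): [70]
dequeue(): []

Answer: empty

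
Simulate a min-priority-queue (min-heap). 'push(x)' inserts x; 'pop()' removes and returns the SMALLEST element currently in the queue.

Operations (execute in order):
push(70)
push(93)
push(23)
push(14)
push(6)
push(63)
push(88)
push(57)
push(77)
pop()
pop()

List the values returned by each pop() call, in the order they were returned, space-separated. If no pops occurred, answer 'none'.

Answer: 6 14

Derivation:
push(70): heap contents = [70]
push(93): heap contents = [70, 93]
push(23): heap contents = [23, 70, 93]
push(14): heap contents = [14, 23, 70, 93]
push(6): heap contents = [6, 14, 23, 70, 93]
push(63): heap contents = [6, 14, 23, 63, 70, 93]
push(88): heap contents = [6, 14, 23, 63, 70, 88, 93]
push(57): heap contents = [6, 14, 23, 57, 63, 70, 88, 93]
push(77): heap contents = [6, 14, 23, 57, 63, 70, 77, 88, 93]
pop() → 6: heap contents = [14, 23, 57, 63, 70, 77, 88, 93]
pop() → 14: heap contents = [23, 57, 63, 70, 77, 88, 93]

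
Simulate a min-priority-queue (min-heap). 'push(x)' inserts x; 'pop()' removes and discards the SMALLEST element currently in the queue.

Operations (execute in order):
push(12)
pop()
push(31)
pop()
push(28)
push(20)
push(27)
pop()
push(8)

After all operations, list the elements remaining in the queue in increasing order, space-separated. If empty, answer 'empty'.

push(12): heap contents = [12]
pop() → 12: heap contents = []
push(31): heap contents = [31]
pop() → 31: heap contents = []
push(28): heap contents = [28]
push(20): heap contents = [20, 28]
push(27): heap contents = [20, 27, 28]
pop() → 20: heap contents = [27, 28]
push(8): heap contents = [8, 27, 28]

Answer: 8 27 28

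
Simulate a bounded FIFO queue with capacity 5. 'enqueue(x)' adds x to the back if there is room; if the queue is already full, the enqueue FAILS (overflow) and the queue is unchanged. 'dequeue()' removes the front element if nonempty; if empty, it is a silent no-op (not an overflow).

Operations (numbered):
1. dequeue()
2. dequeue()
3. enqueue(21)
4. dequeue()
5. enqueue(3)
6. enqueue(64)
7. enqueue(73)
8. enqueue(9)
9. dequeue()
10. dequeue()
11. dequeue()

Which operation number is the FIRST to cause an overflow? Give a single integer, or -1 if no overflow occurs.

1. dequeue(): empty, no-op, size=0
2. dequeue(): empty, no-op, size=0
3. enqueue(21): size=1
4. dequeue(): size=0
5. enqueue(3): size=1
6. enqueue(64): size=2
7. enqueue(73): size=3
8. enqueue(9): size=4
9. dequeue(): size=3
10. dequeue(): size=2
11. dequeue(): size=1

Answer: -1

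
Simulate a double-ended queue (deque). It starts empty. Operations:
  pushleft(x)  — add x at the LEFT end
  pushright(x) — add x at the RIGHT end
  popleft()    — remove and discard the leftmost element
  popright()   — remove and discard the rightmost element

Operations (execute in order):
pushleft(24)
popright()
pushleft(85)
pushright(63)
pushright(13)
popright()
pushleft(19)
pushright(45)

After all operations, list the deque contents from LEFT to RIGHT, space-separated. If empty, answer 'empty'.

pushleft(24): [24]
popright(): []
pushleft(85): [85]
pushright(63): [85, 63]
pushright(13): [85, 63, 13]
popright(): [85, 63]
pushleft(19): [19, 85, 63]
pushright(45): [19, 85, 63, 45]

Answer: 19 85 63 45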